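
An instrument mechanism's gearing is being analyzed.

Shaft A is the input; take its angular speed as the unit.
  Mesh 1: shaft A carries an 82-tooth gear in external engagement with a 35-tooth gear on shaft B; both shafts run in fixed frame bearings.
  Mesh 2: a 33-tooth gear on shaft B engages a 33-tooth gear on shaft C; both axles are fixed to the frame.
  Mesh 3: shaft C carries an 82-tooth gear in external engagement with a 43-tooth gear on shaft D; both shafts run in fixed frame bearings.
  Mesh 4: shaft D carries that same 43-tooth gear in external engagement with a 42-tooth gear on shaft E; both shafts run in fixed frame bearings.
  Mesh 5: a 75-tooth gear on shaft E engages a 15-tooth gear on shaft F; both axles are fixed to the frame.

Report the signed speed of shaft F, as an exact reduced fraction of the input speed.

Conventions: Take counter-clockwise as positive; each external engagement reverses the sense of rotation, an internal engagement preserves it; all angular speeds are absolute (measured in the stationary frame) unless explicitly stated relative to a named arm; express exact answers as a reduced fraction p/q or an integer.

5-mesh fixed-axis compound train (all bearings frame-fixed)
mesh 1 [82T→35T]: |ω|/ω_in = 1×82/35 = 82/35, sense flips to −
mesh 2 [33T→33T]: |ω|/ω_in = (82/35)×33/33 = 82/35, sense flips to +
mesh 3 [82T→43T]: |ω|/ω_in = (82/35)×82/43 = 6724/1505, sense flips to −
mesh 4 [43T→42T]: |ω|/ω_in = (6724/1505)×43/42 = 3362/735, sense flips to +
mesh 5 [75T→15T]: |ω|/ω_in = (3362/735)×75/15 = 3362/147, sense flips to −
signed output speed (× input speed) = -3362/147

-3362/147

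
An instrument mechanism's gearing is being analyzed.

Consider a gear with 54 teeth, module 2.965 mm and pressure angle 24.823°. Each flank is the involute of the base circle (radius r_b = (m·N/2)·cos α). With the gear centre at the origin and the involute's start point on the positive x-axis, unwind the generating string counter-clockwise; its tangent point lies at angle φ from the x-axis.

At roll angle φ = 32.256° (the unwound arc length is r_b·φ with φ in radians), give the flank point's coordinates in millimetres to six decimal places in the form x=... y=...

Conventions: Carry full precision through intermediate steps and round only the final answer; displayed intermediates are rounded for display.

single-mesh involute tooth geometry (54T wheel at module 2.965)
pitch radius r_p = m·N/2 = 2.965·54/2 = 80.055000
base radius r_b = r_p·cos α = 80.055000·cos 24.823° = 72.658641
roll angle φ = 32.256° = 0.56297340 rad
x = r_b·(cos φ + φ·sin φ) = 83.276435
y = r_b·(sin φ − φ·cos φ) = 4.186029

x=83.276435 y=4.186029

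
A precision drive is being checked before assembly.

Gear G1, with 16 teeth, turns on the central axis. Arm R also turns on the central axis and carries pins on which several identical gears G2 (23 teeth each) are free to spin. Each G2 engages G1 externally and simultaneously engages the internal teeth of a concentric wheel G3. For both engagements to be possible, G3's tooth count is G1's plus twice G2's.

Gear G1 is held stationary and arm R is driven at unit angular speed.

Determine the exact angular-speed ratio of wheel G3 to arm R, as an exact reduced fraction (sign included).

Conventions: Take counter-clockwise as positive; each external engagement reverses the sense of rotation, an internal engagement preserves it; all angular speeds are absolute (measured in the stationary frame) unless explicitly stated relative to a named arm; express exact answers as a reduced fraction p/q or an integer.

39/31

topology: planetary set — G1 16T / G2 23T / G3 62T, arm = carrier (Willis)
ring teeth: 16 + 2·23 = 62
16(ω_sun−ω_arm) = −62(ω_ring−ω_arm),  ω_sun = 0, ω_arm = 1
ω_ring = 1 − (16/62)(0−1) = 39/31
ω_out/ω_in = 39/31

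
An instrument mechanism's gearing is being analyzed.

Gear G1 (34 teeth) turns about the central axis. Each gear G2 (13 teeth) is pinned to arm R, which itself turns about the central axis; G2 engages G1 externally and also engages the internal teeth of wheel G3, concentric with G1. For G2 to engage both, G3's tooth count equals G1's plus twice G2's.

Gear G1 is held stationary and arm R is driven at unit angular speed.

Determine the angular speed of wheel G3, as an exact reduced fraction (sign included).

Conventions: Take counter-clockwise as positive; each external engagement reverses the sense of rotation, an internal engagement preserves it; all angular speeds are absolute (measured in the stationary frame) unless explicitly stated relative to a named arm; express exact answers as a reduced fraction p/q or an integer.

47/30

topology: planetary set — G1 34T / G2 13T / G3 60T, arm = carrier (Willis)
ring teeth: 34 + 2·13 = 60
34(ω_sun−ω_arm) = −60(ω_ring−ω_arm),  ω_sun = 0, ω_arm = 1
ω_ring = 1 − (34/60)(0−1) = 47/30
exact speed ratio = 47/30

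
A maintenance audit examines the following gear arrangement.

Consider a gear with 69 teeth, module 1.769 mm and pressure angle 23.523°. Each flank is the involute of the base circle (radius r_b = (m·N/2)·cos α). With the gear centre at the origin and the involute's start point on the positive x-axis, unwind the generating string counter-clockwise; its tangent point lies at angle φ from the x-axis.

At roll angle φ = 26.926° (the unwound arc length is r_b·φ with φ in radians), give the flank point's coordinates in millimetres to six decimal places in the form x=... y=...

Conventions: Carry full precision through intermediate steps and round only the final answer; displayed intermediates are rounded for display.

x=61.801122 y=1.893535

recognized (one wheel, involute flank): single-mesh tooth geometry, m = 1.769, N = 69
pitch radius r_p = m·N/2 = 1.769·69/2 = 61.030500
base radius r_b = r_p·cos α = 61.030500·cos 23.523° = 55.958861
roll angle φ = 26.926° = 0.46994735 rad
x = r_b·(cos φ + φ·sin φ) = 61.801122
y = r_b·(sin φ − φ·cos φ) = 1.893535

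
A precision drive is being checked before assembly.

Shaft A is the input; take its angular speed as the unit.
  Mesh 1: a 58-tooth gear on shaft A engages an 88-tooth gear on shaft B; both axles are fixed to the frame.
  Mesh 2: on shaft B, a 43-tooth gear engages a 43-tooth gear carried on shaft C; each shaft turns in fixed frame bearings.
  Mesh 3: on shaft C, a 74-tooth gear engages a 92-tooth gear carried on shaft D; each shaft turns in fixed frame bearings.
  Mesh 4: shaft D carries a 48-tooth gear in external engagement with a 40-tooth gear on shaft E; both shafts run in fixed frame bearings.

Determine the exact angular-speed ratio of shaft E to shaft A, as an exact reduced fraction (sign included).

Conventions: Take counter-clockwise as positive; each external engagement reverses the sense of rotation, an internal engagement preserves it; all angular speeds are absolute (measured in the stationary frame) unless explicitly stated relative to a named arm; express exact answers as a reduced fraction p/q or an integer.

class = fixed-axis compound train [4 meshes; 4 ratios multiply, 4 sense flips]
mesh 1 [58T→88T]: running ratio 29/44, sense −
mesh 2 [43T→43T]: running ratio 29/44, sense +
mesh 3 [74T→92T]: running ratio 1073/2024, sense −
mesh 4 [48T→40T]: running ratio 3219/5060, sense +
ω_out/ω_in = 3219/5060

3219/5060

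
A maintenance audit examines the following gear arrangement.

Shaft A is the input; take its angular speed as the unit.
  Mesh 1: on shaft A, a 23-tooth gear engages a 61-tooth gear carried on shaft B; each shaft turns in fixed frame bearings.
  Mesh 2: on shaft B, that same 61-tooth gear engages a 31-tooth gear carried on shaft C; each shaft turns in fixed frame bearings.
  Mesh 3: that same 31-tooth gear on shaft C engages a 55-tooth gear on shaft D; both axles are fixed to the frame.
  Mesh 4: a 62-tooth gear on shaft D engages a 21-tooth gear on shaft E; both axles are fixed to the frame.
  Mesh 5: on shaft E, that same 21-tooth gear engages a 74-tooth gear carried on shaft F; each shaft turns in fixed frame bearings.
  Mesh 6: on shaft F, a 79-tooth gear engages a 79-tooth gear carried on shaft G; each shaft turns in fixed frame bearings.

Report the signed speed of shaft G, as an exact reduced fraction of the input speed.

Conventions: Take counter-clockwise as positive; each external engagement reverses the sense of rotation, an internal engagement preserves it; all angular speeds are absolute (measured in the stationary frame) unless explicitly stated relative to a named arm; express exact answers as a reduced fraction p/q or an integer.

713/2035

6-mesh fixed-axis compound train (all bearings frame-fixed)
mesh 1 [23T→61T]: |ω|/ω_in = 1×23/61 = 23/61, sense flips to −
mesh 2 [61T→31T]: |ω|/ω_in = (23/61)×61/31 = 23/31, sense flips to +
mesh 3 [31T→55T]: |ω|/ω_in = (23/31)×31/55 = 23/55, sense flips to −
mesh 4 [62T→21T]: |ω|/ω_in = (23/55)×62/21 = 1426/1155, sense flips to +
mesh 5 [21T→74T]: |ω|/ω_in = (1426/1155)×21/74 = 713/2035, sense flips to −
mesh 6 [79T→79T]: |ω|/ω_in = (713/2035)×79/79 = 713/2035, sense flips to +
signed output speed (× input speed) = 713/2035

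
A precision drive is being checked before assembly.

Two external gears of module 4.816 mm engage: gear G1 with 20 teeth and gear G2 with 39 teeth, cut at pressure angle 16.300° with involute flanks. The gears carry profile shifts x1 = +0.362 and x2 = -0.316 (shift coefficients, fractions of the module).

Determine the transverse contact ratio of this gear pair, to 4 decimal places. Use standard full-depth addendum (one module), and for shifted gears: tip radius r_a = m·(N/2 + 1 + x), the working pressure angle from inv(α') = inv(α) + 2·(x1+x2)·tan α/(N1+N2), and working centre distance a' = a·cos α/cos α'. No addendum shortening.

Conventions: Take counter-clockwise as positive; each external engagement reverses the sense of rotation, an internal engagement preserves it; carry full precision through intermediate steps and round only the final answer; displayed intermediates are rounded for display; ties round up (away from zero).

class = single-mesh tooth geometry [involute pair 20T × 39T, m = 4.816]
base radii: r_b1 = 46.224223, r_b2 = 90.137235
tip radii: r_a1 = 54.719392, r_a2 = 97.206144
inv(α') = inv(16.300°) + 2·(+0.362-0.316)·tan α/(20+39) = 0.00838777  ⇒  α' = 16.59967°
a' = a·cos α / cos α' = 142.0720·cos 16.300°/cos 16.59967° = 142.291567
action lengths: √(r_a1²−r_b1²) = 29.283666, √(r_a2²−r_b2²) = 36.391117
base pitch p_b = π·m·cos α = 14.521768
CR = (29.283666 + 36.391117 − 142.291567·sin 16.59967°)/14.521768 = 1.723243
contact ratio ≈ 1.7232

1.7232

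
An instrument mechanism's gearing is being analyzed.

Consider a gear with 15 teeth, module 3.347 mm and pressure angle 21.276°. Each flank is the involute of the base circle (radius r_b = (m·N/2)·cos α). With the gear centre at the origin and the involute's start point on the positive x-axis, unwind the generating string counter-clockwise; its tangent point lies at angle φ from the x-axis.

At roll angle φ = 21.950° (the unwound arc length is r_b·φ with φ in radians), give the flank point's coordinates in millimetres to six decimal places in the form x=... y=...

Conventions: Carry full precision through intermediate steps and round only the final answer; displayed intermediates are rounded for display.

x=25.045665 y=0.432003

single-mesh involute tooth geometry (15T wheel at module 3.347)
pitch radius r_p = m·N/2 = 3.347·15/2 = 25.102500
base radius r_b = r_p·cos α = 25.102500·cos 21.276° = 23.391597
roll angle φ = 21.950° = 0.38309977 rad
x = r_b·(cos φ + φ·sin φ) = 25.045665
y = r_b·(sin φ − φ·cos φ) = 0.432003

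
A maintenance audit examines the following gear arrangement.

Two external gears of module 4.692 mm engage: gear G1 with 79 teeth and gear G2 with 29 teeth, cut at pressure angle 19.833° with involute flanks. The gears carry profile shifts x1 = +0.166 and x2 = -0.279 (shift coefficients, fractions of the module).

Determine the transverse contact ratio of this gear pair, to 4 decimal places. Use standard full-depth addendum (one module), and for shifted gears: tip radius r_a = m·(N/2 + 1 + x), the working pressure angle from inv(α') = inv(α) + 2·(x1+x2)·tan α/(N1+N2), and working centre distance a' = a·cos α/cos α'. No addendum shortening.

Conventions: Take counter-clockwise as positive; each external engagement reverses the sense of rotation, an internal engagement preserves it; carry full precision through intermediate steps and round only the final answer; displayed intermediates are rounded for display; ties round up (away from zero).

single-mesh involute tooth geometry (79T engaging 29T at module 4.692)
base radii: r_b1 = 174.341009, r_b2 = 63.998598
tip radii: r_a1 = 190.804872, r_a2 = 71.416932
inv(α') = inv(19.833°) + 2·(+0.166-0.279)·tan α/(79+29) = 0.01376701  ⇒  α' = 19.49435°
a' = a·cos α / cos α' = 253.3680·cos 19.833°/cos 19.49435° = 252.833436
action lengths: √(r_a1²−r_b1²) = 77.535229, √(r_a2²−r_b2²) = 31.694757
base pitch p_b = π·m·cos α = 13.866036
CR = (77.535229 + 31.694757 − 252.833436·sin 19.49435°)/13.866036 = 1.792578
contact ratio ≈ 1.7926

1.7926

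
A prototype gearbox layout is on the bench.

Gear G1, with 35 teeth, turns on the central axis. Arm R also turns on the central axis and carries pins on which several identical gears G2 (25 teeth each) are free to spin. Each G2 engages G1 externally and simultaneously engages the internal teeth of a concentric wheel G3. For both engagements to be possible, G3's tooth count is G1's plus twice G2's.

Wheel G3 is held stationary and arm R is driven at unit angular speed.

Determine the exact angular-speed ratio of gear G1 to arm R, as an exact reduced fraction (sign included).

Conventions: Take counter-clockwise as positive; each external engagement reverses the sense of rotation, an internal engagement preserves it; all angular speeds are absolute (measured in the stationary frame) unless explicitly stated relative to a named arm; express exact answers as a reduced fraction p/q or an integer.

topology: planetary set — G1 35T / G2 25T / G3 85T, arm = carrier (Willis)
ring teeth: 35 + 2·25 = 85
35(ω_sun−ω_arm) = −85(ω_ring−ω_arm),  ω_ring = 0, ω_arm = 1
ω_sun = 1 − (85/35)(0−1) = 24/7
ω_out/ω_in = 24/7

24/7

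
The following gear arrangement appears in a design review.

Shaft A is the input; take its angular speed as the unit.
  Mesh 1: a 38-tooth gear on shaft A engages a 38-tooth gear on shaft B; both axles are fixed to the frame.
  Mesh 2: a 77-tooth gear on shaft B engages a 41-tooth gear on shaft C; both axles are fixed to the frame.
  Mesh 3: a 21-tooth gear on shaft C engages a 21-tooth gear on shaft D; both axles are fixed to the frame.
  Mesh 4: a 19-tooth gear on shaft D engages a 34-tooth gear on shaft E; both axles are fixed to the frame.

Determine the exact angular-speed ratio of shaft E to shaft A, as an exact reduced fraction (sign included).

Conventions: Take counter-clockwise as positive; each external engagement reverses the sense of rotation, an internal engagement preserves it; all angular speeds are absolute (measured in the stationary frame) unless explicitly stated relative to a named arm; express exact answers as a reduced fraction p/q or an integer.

class = fixed-axis compound train [4 meshes; 4 ratios multiply, 4 sense flips]
mesh 1 [38T→38T]: running ratio 1, sense −
mesh 2 [77T→41T]: running ratio 77/41, sense +
mesh 3 [21T→21T]: running ratio 77/41, sense −
mesh 4 [19T→34T]: running ratio 1463/1394, sense +
ω_out/ω_in = 1463/1394

1463/1394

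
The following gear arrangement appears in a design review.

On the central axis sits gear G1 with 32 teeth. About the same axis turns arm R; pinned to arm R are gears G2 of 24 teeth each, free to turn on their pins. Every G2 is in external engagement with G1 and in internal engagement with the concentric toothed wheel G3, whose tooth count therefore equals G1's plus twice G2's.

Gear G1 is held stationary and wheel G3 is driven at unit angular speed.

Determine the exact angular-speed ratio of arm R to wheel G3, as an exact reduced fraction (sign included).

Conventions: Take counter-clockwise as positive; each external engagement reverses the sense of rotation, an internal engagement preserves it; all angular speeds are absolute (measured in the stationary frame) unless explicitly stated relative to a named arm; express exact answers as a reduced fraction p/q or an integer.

5/7

class = planetary set [G3 = 32+2·24 = 80; Willis about the carrier]
ring teeth: 32 + 2·24 = 80
32(ω_sun−ω_arm) = −80(ω_ring−ω_arm),  ω_sun = 0, ω_ring = 1
32(0−ω_arm) = −80(1−ω_arm)  ⇒  112·ω_arm = 80  ⇒  ω_arm = 5/7
ω_out/ω_in = 5/7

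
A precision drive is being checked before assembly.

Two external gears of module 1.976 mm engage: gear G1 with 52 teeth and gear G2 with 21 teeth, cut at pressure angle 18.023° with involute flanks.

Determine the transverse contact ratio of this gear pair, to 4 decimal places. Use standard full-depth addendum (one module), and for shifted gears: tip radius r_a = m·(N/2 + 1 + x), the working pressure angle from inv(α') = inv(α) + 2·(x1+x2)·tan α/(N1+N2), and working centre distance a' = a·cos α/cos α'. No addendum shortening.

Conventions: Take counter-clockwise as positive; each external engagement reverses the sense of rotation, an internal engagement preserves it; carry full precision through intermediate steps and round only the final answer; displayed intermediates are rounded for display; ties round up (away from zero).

recognized (one external pair, fixed centres): single-mesh tooth geometry, m = 1.976, N1 = 52, N2 = 21
base radii: r_b1 = 48.855103, r_b2 = 19.729945
tip radii: r_a1 = 53.352000, r_a2 = 22.724000
no profile shift: α' = α, a' = a
action lengths: √(r_a1²−r_b1²) = 21.438630, √(r_a2²−r_b2²) = 11.274282
base pitch p_b = π·m·cos α = 5.903186
CR = (21.438630 + 11.274282 − 72.124000·sin 18.02300°)/5.903186 = 1.761394
contact ratio ≈ 1.7614

1.7614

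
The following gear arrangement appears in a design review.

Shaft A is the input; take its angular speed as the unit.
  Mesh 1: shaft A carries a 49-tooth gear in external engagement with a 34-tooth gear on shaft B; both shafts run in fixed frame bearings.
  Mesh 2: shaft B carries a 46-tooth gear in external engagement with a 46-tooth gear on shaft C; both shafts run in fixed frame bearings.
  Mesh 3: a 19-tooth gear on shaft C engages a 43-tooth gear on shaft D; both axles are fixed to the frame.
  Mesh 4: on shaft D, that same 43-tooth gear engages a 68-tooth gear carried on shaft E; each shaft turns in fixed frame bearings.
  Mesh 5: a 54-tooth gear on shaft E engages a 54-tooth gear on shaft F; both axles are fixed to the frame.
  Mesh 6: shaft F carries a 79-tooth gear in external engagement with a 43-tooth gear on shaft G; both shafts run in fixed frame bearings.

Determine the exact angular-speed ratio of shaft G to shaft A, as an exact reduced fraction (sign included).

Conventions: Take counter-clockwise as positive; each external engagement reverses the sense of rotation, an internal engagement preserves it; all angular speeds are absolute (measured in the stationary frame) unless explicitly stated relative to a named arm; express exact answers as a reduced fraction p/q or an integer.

class = fixed-axis compound train [6 meshes; 6 ratios multiply, 6 sense flips]
mesh 1 [49T→34T]: running ratio 49/34, sense −
mesh 2 [46T→46T]: running ratio 49/34, sense +
mesh 3 [19T→43T]: running ratio 931/1462, sense −
mesh 4 [43T→68T]: running ratio 931/2312, sense +
mesh 5 [54T→54T]: running ratio 931/2312, sense −
mesh 6 [79T→43T]: running ratio 73549/99416, sense +
ω_out/ω_in = 73549/99416

73549/99416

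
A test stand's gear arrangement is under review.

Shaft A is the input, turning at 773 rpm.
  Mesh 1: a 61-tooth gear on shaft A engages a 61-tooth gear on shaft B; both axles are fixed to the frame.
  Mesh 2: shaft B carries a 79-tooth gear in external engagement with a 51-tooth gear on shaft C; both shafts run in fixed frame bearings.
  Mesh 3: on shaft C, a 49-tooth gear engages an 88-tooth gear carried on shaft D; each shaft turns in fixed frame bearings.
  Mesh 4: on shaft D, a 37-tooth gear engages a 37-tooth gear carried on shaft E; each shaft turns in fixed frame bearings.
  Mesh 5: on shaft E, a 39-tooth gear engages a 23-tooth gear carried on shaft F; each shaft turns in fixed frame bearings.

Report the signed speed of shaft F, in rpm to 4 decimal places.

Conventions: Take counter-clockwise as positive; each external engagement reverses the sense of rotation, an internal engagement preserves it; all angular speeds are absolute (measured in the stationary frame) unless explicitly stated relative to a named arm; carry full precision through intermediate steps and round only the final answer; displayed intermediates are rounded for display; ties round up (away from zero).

recognized (6 fixed axles, 5 meshes): fixed-axis compound train
mesh 1 [61T→61T]: ω = 773.0000×61/61 = 773.0000 rpm, sense flips to −
mesh 2 [79T→51T]: ω = 773.0000×79/51 = 1197.3922 rpm, sense flips to +
mesh 3 [49T→88T]: ω = 1197.3922×49/88 = 666.7297 rpm, sense flips to −
mesh 4 [37T→37T]: ω = 666.7297×37/37 = 666.7297 rpm, sense flips to +
mesh 5 [39T→23T]: ω = 666.7297×39/23 = 1130.5417 rpm, sense flips to −
signed output speed = -1130.5417 rpm

-1130.5417 rpm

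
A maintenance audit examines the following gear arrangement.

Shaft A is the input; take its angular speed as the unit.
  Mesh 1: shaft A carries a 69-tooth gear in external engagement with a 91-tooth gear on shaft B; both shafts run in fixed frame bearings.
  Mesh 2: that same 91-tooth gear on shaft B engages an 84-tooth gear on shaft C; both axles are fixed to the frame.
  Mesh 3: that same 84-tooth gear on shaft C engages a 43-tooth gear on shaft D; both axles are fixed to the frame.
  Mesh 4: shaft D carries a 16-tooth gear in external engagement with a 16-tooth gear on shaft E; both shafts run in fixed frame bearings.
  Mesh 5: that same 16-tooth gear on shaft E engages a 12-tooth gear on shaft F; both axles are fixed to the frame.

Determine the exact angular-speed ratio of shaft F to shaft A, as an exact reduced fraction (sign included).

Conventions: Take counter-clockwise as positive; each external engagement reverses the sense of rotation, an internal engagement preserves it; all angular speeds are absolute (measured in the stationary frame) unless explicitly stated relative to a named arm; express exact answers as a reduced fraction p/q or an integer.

-92/43

class = fixed-axis compound train [5 meshes; 5 ratios multiply, 5 sense flips]
mesh 1 [69T→91T]: running ratio 69/91, sense −
mesh 2 [91T→84T]: running ratio 23/28, sense +
mesh 3 [84T→43T]: running ratio 69/43, sense −
mesh 4 [16T→16T]: running ratio 69/43, sense +
mesh 5 [16T→12T]: running ratio 92/43, sense −
ω_out/ω_in = -92/43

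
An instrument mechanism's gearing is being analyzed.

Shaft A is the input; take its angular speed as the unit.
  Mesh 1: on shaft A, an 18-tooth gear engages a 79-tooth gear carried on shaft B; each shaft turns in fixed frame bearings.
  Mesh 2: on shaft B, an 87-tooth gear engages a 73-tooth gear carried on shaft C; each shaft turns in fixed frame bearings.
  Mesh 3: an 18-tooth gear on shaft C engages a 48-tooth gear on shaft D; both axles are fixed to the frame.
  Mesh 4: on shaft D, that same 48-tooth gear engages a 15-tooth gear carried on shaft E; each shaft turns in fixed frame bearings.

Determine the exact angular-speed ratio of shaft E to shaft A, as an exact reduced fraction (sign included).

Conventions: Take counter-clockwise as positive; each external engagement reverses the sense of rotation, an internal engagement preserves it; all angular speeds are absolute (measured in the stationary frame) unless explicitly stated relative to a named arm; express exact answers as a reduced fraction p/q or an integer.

9396/28835

class = fixed-axis compound train [4 meshes; 4 ratios multiply, 4 sense flips]
mesh 1 [18T→79T]: running ratio 18/79, sense −
mesh 2 [87T→73T]: running ratio 1566/5767, sense +
mesh 3 [18T→48T]: running ratio 2349/23068, sense −
mesh 4 [48T→15T]: running ratio 9396/28835, sense +
ω_out/ω_in = 9396/28835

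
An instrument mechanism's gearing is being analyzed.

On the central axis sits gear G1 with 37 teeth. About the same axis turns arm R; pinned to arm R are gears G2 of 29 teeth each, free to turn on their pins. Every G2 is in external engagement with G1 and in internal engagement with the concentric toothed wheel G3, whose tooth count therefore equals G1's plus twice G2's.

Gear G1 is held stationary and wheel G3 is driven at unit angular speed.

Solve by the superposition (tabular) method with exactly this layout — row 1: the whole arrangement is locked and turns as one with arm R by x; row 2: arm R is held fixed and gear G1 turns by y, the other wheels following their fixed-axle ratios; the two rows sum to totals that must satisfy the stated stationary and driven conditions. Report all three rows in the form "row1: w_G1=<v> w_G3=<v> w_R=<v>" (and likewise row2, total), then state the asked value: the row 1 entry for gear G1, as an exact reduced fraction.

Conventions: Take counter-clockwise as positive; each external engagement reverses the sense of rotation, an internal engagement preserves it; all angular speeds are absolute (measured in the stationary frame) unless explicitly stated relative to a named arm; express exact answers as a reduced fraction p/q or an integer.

row1: w_G1=95/132 w_G3=95/132 w_R=95/132
row2: w_G1=-95/132 w_G3=37/132 w_R=0
total: w_G1=0 w_G3=1 w_R=95/132
asked value: 95/132

planetary set (37T centre, 29T on arm, 95T internal) — Willis relation
row 1 (train locked, turned with arm): all members turn x
superposition row 2 [arm held]: sun y, ring −(37/95)·y, arm 0
boundary: total ω_sun = x + y = 0 and total ω_ring = x − (37/95)·y = 1  ⇒  y = -95/132, x = 95/132
row 2 ring = −(37/95)·(-95/132) = 37/132
totals (row 1 + row 2): sun 95/132 + (-95/132) = 0, ring 95/132 + 37/132 = 1, arm 95/132 + 0 = 95/132
asked cell (row1, sun) = 95/132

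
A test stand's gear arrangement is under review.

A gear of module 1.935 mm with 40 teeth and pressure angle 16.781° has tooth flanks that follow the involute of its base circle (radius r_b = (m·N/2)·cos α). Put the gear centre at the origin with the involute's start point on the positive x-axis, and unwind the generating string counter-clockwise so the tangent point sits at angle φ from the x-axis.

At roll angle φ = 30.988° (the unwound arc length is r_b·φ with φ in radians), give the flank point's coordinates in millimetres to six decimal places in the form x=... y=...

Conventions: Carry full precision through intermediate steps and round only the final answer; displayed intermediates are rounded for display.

x=42.081132 y=1.897342

single-mesh involute tooth geometry (40T wheel at module 1.935)
pitch radius r_p = m·N/2 = 1.935·40/2 = 38.700000
base radius r_b = r_p·cos α = 38.700000·cos 16.781° = 37.051972
roll angle φ = 30.988° = 0.54084263 rad
x = r_b·(cos φ + φ·sin φ) = 42.081132
y = r_b·(sin φ − φ·cos φ) = 1.897342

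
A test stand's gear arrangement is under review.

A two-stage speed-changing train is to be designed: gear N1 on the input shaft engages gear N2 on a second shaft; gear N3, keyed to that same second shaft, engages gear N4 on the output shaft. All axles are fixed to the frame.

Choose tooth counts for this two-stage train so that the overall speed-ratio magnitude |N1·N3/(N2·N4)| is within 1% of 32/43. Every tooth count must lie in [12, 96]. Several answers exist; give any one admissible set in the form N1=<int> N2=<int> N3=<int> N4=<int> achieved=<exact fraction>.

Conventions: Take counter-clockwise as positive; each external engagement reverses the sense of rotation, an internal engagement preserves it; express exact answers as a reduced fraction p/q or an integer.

class = fixed-axis compound train [2-stage, 32/43 wanted]
target = 32/43 in lowest terms: an exact hit needs N1·N3 = k·32 and N2·N4 = k·43 for one integer k, every count in [12, 96]; additionally prefer no 1:1 stage (N1 ≠ N2, N3 ≠ N4)
k = 1…11: no 1:1-free in-range split of k·32 and k·43 into factor pairs; take k = 12
k = 12: N1·N3 = 384 = 12·32, N2·N4 = 516 = 43·12
achieved = 12·32/(43·12) = 32/43; |achieved − target| = 0 ≤ 8/1075 ✓

N1=12 N2=43 N3=32 N4=12 achieved=32/43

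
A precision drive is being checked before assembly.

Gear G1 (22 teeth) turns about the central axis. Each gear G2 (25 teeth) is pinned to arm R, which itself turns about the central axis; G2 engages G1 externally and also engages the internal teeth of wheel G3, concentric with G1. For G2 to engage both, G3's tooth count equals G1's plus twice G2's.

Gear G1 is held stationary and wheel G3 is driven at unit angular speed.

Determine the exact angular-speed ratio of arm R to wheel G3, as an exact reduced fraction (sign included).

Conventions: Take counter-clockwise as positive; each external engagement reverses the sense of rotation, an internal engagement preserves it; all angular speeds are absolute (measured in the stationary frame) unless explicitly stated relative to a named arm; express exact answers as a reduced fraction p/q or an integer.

topology: planetary set — G1 22T / G2 25T / G3 72T, arm = carrier (Willis)
ring teeth: 22 + 2·25 = 72
22(ω_sun−ω_arm) = −72(ω_ring−ω_arm),  ω_sun = 0, ω_ring = 1
22(0−ω_arm) = −72(1−ω_arm)  ⇒  94·ω_arm = 72  ⇒  ω_arm = 36/47
ω_out/ω_in = 36/47

36/47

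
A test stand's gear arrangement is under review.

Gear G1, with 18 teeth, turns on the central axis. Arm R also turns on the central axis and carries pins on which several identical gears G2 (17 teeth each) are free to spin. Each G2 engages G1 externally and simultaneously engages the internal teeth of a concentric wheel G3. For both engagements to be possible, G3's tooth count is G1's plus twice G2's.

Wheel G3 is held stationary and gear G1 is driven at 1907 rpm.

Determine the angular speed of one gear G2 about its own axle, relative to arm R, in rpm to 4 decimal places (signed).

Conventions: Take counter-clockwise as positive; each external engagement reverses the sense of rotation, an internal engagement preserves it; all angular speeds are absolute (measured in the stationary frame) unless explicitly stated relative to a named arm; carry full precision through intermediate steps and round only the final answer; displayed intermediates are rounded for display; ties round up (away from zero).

class = planetary set [G3 = 18+2·17 = 52; Willis about the carrier]
normalise by the input: solve with ω_sun = 1, then scale by 1907 rpm
ring teeth: 18 + 2·17 = 52
18(ω_sun−ω_arm) = −52(ω_ring−ω_arm),  ω_ring = 0, ω_sun = 1
18(1−ω_arm) = −52(0−ω_arm)  ⇒  70·ω_arm = 18  ⇒  ω_arm = 9/35
sun–planet mesh: 18·(1−9/35) = −17·(ω_p−ω_arm)  ⇒  ω_p−ω_arm = -468/595
scale: ω_p−ω_arm = -468/595 × 1907 rpm = -1499.9597 rpm

-1499.9597 rpm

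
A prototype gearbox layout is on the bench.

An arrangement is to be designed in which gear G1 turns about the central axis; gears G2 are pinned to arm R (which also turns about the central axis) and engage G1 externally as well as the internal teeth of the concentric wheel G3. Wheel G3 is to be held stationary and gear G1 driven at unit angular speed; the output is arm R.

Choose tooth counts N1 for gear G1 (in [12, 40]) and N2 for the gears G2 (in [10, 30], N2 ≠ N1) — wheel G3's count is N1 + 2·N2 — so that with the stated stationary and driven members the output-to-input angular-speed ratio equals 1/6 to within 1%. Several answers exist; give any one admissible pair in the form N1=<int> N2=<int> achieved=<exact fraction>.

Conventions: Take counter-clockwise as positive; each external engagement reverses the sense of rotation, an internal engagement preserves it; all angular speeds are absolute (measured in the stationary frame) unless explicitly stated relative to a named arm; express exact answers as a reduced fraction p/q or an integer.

design class (target 1/6): planetary set
Willis with ω_ring = 0: ω_arm/ω_sun = N1/(N1+N3); set equal to 1/6  ⇒  N3/N1 = 1/(1/6) − 1 = 5
N3 = N1 + 2·N2  ⇒  N2/N1 = (N3/N1 − 1)/2 = (5 − 1)/2 = 2
smallest multiple with N1 ≥ 12 and N2 ≥ 10: k = 12  ⇒  N1 = 12·1 = 12, N2 = 12·2 = 24 (N1 ≤ 40, N2 ≤ 30, N2 ≠ N1 ✓), N3 = 12 + 2·24 = 60
check: N1/(N1+N3) with N1 = 12, N3 = 60 gives 1/6; |achieved − target| = 0 ≤ 1/600 ✓

N1=12 N2=24 achieved=1/6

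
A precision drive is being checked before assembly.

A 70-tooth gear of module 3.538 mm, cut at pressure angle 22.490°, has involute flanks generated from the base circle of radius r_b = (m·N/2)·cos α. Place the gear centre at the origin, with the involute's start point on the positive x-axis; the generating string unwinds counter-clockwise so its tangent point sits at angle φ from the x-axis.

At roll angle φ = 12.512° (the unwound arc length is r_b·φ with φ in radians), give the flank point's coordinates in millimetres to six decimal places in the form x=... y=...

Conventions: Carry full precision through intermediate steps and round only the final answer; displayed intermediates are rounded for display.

x=117.107874 y=0.395268

class = single-mesh tooth geometry [base-circle involute, m = 3.538, 70T]
pitch radius r_p = m·N/2 = 3.538·70/2 = 123.830000
base radius r_b = r_p·cos α = 123.830000·cos 22.490° = 114.412271
roll angle φ = 12.512° = 0.21837560 rad
x = r_b·(cos φ + φ·sin φ) = 117.107874
y = r_b·(sin φ − φ·cos φ) = 0.395268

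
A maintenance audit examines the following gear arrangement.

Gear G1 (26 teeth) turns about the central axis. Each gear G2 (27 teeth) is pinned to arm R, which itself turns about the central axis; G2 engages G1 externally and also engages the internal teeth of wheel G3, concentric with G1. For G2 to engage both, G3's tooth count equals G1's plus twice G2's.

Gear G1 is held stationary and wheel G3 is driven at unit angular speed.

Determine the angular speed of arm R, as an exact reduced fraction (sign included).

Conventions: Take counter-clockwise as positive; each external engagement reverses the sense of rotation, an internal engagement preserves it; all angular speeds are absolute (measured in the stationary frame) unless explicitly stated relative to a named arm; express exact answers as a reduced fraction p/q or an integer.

recognized (axles ride arm R): planetary set, 26/27/80 teeth
ring teeth: 26 + 2·27 = 80
26(ω_sun−ω_arm) = −80(ω_ring−ω_arm),  ω_sun = 0, ω_ring = 1
26(0−ω_arm) = −80(1−ω_arm)  ⇒  106·ω_arm = 80  ⇒  ω_arm = 40/53
exact speed ratio = 40/53

40/53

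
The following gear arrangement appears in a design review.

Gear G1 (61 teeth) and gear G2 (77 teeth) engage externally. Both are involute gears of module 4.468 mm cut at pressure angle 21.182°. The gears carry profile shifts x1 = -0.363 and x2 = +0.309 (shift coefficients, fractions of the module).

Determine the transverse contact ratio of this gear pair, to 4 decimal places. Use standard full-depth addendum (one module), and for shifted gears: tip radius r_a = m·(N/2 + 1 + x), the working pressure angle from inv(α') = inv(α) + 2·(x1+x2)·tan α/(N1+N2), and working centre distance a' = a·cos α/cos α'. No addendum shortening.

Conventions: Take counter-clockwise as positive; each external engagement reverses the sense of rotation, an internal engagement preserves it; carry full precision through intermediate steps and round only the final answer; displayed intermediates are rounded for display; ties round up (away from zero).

1.7414

single-mesh involute tooth geometry (61T engaging 77T at module 4.468)
base radii: r_b1 = 127.066969, r_b2 = 160.396010
tip radii: r_a1 = 139.120116, r_a2 = 177.866612
inv(α') = inv(21.182°) + 2·(-0.363+0.309)·tan α/(61+77) = 0.01751414  ⇒  α' = 21.06559°
a' = a·cos α / cos α' = 308.2920·cos 21.182°/cos 21.06559° = 308.050094
action lengths: √(r_a1²−r_b1²) = 56.642670, √(r_a2²−r_b2²) = 76.874258
base pitch p_b = π·m·cos α = 13.088284
CR = (56.642670 + 76.874258 − 308.050094·sin 21.06559°)/13.088284 = 1.741444
contact ratio ≈ 1.7414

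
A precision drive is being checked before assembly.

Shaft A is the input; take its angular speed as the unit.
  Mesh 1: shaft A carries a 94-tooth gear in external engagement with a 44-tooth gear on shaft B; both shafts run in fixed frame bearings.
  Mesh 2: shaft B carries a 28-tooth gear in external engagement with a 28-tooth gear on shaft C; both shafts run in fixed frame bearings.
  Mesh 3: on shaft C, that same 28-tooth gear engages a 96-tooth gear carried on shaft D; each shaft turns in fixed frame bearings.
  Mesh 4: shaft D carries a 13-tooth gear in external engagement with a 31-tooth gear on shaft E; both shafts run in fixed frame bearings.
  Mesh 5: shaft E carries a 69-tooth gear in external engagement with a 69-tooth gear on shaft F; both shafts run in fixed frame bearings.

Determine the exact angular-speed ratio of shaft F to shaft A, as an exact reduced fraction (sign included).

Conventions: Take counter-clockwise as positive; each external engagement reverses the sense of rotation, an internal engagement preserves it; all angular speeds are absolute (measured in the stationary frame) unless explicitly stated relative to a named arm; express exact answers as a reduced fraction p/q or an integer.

-4277/16368

class = fixed-axis compound train [5 meshes; 5 ratios multiply, 5 sense flips]
mesh 1 [94T→44T]: running ratio 47/22, sense −
mesh 2 [28T→28T]: running ratio 47/22, sense +
mesh 3 [28T→96T]: running ratio 329/528, sense −
mesh 4 [13T→31T]: running ratio 4277/16368, sense +
mesh 5 [69T→69T]: running ratio 4277/16368, sense −
ω_out/ω_in = -4277/16368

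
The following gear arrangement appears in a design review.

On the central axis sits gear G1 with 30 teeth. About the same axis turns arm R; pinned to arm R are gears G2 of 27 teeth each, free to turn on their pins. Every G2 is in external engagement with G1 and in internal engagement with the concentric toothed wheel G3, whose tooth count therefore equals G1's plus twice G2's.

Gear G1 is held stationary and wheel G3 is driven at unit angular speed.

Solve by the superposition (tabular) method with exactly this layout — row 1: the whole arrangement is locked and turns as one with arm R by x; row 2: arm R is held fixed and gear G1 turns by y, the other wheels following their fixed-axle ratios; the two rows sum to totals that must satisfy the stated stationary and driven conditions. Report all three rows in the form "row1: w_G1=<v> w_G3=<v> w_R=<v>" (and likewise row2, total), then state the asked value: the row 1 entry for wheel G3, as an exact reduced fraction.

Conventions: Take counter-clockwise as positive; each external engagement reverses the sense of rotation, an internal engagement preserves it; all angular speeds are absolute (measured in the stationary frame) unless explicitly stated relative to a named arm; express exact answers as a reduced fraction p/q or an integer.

row1: w_G1=14/19 w_G3=14/19 w_R=14/19
row2: w_G1=-14/19 w_G3=5/19 w_R=0
total: w_G1=0 w_G3=1 w_R=14/19
asked value: 14/19

class = planetary set [G3 = 30+2·27 = 84; Willis about the carrier]
superposition row 1 [locked train]: every member turns x
row 2 (arm held, sun turns y): ω_ring = −(30/84)·y, ω_arm = 0
boundary: total ω_sun = x + y = 0 and total ω_ring = x − (30/84)·y = 1  ⇒  y = -14/19, x = 14/19
row 2 ring = −(30/84)·(-14/19) = 5/19
totals (row 1 + row 2): sun 14/19 + (-14/19) = 0, ring 14/19 + 5/19 = 1, arm 14/19 + 0 = 14/19
asked cell (row1, ring) = 14/19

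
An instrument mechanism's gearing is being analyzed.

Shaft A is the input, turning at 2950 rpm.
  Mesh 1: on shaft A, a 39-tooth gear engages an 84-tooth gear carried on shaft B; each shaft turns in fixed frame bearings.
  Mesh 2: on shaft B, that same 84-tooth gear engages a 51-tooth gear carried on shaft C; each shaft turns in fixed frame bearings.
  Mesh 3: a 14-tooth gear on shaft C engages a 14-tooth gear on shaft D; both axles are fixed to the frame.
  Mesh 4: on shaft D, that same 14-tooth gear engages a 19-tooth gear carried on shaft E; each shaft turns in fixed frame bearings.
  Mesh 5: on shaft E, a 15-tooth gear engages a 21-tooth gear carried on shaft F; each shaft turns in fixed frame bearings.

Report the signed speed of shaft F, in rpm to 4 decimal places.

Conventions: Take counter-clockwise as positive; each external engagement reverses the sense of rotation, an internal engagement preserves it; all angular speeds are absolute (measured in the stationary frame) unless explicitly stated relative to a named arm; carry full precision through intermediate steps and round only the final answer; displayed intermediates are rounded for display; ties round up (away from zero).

-1187.3065 rpm

recognized (6 fixed axles, 5 meshes): fixed-axis compound train
mesh 1 [39T→84T]: ω = 2950.0000×39/84 = 1369.6429 rpm, sense flips to −
mesh 2 [84T→51T]: ω = 1369.6429×84/51 = 2255.8824 rpm, sense flips to +
mesh 3 [14T→14T]: ω = 2255.8824×14/14 = 2255.8824 rpm, sense flips to −
mesh 4 [14T→19T]: ω = 2255.8824×14/19 = 1662.2291 rpm, sense flips to +
mesh 5 [15T→21T]: ω = 1662.2291×15/21 = 1187.3065 rpm, sense flips to −
signed output speed = -1187.3065 rpm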